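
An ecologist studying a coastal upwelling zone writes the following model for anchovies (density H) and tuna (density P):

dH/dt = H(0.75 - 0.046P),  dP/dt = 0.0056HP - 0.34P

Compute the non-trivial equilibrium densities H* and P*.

Set dP/dt = 0 with P > 0: 0.0056H - 0.34 = 0, so H* = 0.34/0.0056 = 60.7.
Set dH/dt = 0 with H > 0: 0.75 - 0.046P = 0, so P* = 0.75/0.046 = 16.3.

H* ≈ 60.7, P* ≈ 16.3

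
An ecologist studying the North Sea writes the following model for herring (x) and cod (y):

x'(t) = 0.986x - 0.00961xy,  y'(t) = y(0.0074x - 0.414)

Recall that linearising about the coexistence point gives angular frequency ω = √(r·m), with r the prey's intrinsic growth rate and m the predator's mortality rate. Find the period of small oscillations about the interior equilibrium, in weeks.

T ≈ 9.83 weeks

Here r = 0.986 and m = 0.414, so r·m = 0.408.
ω = √0.408 = 0.639 per week, hence T = 2π/ω ≈ 9.83 weeks.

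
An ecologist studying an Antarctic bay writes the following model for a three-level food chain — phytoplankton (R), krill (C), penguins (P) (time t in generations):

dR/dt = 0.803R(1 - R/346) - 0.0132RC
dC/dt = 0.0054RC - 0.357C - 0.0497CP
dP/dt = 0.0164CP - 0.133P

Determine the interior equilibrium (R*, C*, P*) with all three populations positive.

From dP/dt = 0: 0.0164C* = 0.133, so C* = 8.11.
From dR/dt = 0: 0.803(1 - R*/346) = 0.0132·8.11, giving R* = 346·(1 - 0.133) = 300.
From dC/dt = 0: 0.0054·300 - 0.357 = 0.0497P*, so P* = 1.26/0.0497 = 25.4.

R* ≈ 300, C* ≈ 8.11, P* ≈ 25.4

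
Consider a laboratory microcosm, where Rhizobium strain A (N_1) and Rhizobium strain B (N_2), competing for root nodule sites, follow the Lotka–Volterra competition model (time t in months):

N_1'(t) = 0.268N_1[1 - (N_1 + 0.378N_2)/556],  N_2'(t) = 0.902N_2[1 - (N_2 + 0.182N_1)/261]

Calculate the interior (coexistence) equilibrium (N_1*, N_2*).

N_1* ≈ 491, N_2* ≈ 172

Setting both brackets to zero gives the nullclines N_1 + 0.378N_2 = 556 and 0.182N_1 + N_2 = 261.
Substituting N_2 = 261 - 0.182N_1 into the first: N_1(1 - 0.378·0.182) = 556 - 0.378·261.
So N_1* = 457/0.931 = 491, and then N_2* = 261 - 0.182·491 = 172.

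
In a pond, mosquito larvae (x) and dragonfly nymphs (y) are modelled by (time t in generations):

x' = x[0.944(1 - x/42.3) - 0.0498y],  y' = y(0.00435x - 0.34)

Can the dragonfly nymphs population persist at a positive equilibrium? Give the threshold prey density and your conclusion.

The predator equation gives dy/dt > 0 only when x > 0.34/0.00435 = 78.2.
Without the predator, x → K = 42.3. Since 42.3 < 78.2, the predator cannot invade.

Threshold x = 78.2; K < 78.2, so no, the predator goes extinct.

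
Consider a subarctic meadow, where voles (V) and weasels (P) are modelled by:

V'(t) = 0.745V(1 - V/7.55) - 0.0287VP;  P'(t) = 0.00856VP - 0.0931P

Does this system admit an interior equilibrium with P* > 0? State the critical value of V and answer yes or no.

Threshold V = 10.9; K < 10.9, so no, the predator goes extinct.

The predator equation gives dP/dt > 0 only when V > 0.0931/0.00856 = 10.9.
Without the predator, V → K = 7.55. Since 7.55 < 10.9, the predator cannot invade.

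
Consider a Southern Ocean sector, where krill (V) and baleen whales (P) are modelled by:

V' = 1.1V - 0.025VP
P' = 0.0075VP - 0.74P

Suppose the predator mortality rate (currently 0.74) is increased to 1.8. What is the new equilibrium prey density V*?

At the interior fixed point, setting dP/dt = 0 with P > 0 fixes V* = (predator death rate)/(VP coefficient) — independent of the other coefficients.
With the change, V* = 1.8/0.0075 = 240; it rises from 98.7.

V* ≈ 240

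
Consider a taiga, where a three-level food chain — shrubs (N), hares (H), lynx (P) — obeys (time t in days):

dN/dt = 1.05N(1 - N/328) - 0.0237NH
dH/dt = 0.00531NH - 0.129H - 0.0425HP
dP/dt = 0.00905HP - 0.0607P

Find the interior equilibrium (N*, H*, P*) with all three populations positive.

N* ≈ 278, H* ≈ 6.71, P* ≈ 31.7

From dP/dt = 0: 0.00905H* = 0.0607, so H* = 6.71.
From dN/dt = 0: 1.05(1 - N*/328) = 0.0237·6.71, giving N* = 328·(1 - 0.151) = 278.
From dH/dt = 0: 0.00531·278 - 0.129 = 0.0425P*, so P* = 1.35/0.0425 = 31.7.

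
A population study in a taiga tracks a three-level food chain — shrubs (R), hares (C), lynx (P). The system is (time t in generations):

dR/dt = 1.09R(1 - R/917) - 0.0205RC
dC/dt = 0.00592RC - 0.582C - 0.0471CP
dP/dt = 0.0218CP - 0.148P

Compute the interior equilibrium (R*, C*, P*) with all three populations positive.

From dP/dt = 0: 0.0218C* = 0.148, so C* = 6.79.
From dR/dt = 0: 1.09(1 - R*/917) = 0.0205·6.79, giving R* = 917·(1 - 0.128) = 800.
From dC/dt = 0: 0.00592·800 - 0.582 = 0.0471P*, so P* = 4.15/0.0471 = 88.2.

R* ≈ 800, C* ≈ 6.79, P* ≈ 88.2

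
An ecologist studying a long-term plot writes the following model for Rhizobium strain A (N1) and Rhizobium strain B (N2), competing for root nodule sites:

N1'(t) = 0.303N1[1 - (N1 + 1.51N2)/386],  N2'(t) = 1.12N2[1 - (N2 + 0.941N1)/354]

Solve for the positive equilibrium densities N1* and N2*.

N1* ≈ 353, N2* ≈ 21.9

Setting both brackets to zero gives the nullclines N1 + 1.51N2 = 386 and 0.941N1 + N2 = 354.
Substituting N2 = 354 - 0.941N1 into the first: N1(1 - 1.51·0.941) = 386 - 1.51·354.
So N1* = -149/-0.421 = 353, and then N2* = 354 - 0.941·353 = 21.9.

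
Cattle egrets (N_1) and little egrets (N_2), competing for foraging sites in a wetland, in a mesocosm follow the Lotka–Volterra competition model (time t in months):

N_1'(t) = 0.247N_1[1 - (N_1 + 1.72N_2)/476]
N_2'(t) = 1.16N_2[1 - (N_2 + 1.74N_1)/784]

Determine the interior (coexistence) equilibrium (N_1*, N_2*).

Setting both brackets to zero gives the nullclines N_1 + 1.72N_2 = 476 and 1.74N_1 + N_2 = 784.
Substituting N_2 = 784 - 1.74N_1 into the first: N_1(1 - 1.72·1.74) = 476 - 1.72·784.
So N_1* = -872/-1.99 = 438, and then N_2* = 784 - 1.74·438 = 22.2.

N_1* ≈ 438, N_2* ≈ 22.2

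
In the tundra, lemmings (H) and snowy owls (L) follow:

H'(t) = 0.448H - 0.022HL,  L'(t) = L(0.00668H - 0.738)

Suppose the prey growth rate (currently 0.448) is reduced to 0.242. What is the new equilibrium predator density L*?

At the interior fixed point, setting dH/dt = 0 with H > 0 fixes L* = (prey growth rate)/(HL coefficient) — independent of the other coefficients.
With the change, L* = 0.242/0.022 = 11; it falls from 20.4.

L* ≈ 11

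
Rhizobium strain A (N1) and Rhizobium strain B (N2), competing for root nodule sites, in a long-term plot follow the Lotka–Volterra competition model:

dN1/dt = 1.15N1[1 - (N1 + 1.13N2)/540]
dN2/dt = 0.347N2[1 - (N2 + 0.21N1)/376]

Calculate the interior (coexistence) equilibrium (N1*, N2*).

N1* ≈ 151, N2* ≈ 344

Setting both brackets to zero gives the nullclines N1 + 1.13N2 = 540 and 0.21N1 + N2 = 376.
Substituting N2 = 376 - 0.21N1 into the first: N1(1 - 1.13·0.21) = 540 - 1.13·376.
So N1* = 115/0.763 = 151, and then N2* = 376 - 0.21·151 = 344.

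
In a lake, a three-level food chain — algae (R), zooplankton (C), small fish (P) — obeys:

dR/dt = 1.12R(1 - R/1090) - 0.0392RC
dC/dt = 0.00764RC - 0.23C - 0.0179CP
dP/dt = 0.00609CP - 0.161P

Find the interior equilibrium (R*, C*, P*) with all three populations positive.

R* ≈ 81.4, C* ≈ 26.4, P* ≈ 21.9

From dP/dt = 0: 0.00609C* = 0.161, so C* = 26.4.
From dR/dt = 0: 1.12(1 - R*/1090) = 0.0392·26.4, giving R* = 1090·(1 - 0.925) = 81.4.
From dC/dt = 0: 0.00764·81.4 - 0.23 = 0.0179P*, so P* = 0.392/0.0179 = 21.9.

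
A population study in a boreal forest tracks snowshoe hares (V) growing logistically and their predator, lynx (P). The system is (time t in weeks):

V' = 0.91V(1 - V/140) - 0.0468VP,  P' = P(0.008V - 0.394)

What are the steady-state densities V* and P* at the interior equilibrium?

V* ≈ 49.2, P* ≈ 12.6

From dP/dt = 0 with P > 0: 0.008V* = 0.394, so V* = 49.2.
Substitute into dV/dt = 0: 0.91(1 - 49.2/140) = 0.0468P*.
The bracket is 0.648, giving P* = 0.59/0.0468 = 12.6.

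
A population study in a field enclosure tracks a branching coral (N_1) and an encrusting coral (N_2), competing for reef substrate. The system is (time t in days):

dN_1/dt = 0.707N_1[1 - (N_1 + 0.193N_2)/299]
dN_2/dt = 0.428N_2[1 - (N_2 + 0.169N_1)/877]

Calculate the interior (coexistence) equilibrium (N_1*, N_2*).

N_1* ≈ 134, N_2* ≈ 854

Setting both brackets to zero gives the nullclines N_1 + 0.193N_2 = 299 and 0.169N_1 + N_2 = 877.
Substituting N_2 = 877 - 0.169N_1 into the first: N_1(1 - 0.193·0.169) = 299 - 0.193·877.
So N_1* = 130/0.967 = 134, and then N_2* = 877 - 0.169·134 = 854.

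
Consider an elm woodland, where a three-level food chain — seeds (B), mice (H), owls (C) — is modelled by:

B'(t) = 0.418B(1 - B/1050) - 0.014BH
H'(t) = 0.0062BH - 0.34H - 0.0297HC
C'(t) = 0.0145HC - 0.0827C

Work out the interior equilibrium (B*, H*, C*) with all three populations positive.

From dC/dt = 0: 0.0145H* = 0.0827, so H* = 5.7.
From dB/dt = 0: 0.418(1 - B*/1050) = 0.014·5.7, giving B* = 1050·(1 - 0.191) = 849.
From dH/dt = 0: 0.0062·849 - 0.34 = 0.0297C*, so C* = 4.93/0.0297 = 166.

B* ≈ 849, H* ≈ 5.7, C* ≈ 166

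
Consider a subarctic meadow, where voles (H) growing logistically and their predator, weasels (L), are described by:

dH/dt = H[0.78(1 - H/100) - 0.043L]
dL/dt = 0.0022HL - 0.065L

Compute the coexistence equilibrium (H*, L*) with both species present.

From dL/dt = 0 with L > 0: 0.0022H* = 0.065, so H* = 29.5.
Substitute into dH/dt = 0: 0.78(1 - 29.5/100) = 0.043L*.
The bracket is 0.705, giving L* = 0.55/0.043 = 12.8.

H* ≈ 29.5, L* ≈ 12.8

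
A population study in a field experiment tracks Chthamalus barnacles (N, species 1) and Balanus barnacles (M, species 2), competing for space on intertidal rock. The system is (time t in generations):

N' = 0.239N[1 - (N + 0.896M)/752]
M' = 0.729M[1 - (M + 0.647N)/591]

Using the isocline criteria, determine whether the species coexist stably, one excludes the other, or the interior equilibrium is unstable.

stable coexistence

Compare the nullcline intercepts: K1/α12 = 752/0.896 = 839 > K2 = 591; K2/α21 = 591/0.647 = 913 > K1 = 752.
Since both inequalities hold, each species can invade when rare, so the interior equilibrium is stable.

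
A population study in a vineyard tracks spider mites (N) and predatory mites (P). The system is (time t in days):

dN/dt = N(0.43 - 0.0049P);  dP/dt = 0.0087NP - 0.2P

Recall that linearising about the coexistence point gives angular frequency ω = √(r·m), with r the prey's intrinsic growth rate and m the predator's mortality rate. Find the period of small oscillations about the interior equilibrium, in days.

T ≈ 21.4 days

Here r = 0.43 and m = 0.2, so r·m = 0.086.
ω = √0.086 = 0.293 per day, hence T = 2π/ω ≈ 21.4 days.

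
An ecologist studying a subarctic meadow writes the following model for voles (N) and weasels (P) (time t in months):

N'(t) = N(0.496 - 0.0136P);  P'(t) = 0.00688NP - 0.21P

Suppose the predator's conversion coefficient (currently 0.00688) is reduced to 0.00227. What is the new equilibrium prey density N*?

N* ≈ 92.5

At the interior fixed point, setting dP/dt = 0 with P > 0 fixes N* = (predator death rate)/(NP coefficient) — independent of the other coefficients.
With the change, N* = 0.21/0.00227 = 92.5; it rises from 30.5.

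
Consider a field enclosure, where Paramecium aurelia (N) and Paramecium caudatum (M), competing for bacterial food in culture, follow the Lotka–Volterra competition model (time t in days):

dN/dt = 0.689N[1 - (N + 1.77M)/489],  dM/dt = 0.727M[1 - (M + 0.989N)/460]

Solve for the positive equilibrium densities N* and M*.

Setting both brackets to zero gives the nullclines N + 1.77M = 489 and 0.989N + M = 460.
Substituting M = 460 - 0.989N into the first: N(1 - 1.77·0.989) = 489 - 1.77·460.
So N* = -325/-0.751 = 433, and then M* = 460 - 0.989·433 = 31.5.

N* ≈ 433, M* ≈ 31.5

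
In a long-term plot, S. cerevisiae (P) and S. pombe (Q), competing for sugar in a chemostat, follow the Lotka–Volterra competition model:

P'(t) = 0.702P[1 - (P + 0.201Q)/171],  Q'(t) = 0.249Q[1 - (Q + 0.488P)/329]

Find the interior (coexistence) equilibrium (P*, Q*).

P* ≈ 116, Q* ≈ 272

Setting both brackets to zero gives the nullclines P + 0.201Q = 171 and 0.488P + Q = 329.
Substituting Q = 329 - 0.488P into the first: P(1 - 0.201·0.488) = 171 - 0.201·329.
So P* = 105/0.902 = 116, and then Q* = 329 - 0.488·116 = 272.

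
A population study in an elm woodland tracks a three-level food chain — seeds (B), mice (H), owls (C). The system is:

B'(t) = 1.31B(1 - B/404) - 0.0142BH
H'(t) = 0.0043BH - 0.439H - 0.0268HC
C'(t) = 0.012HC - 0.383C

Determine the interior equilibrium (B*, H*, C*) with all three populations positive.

B* ≈ 264, H* ≈ 31.9, C* ≈ 26

From dC/dt = 0: 0.012H* = 0.383, so H* = 31.9.
From dB/dt = 0: 1.31(1 - B*/404) = 0.0142·31.9, giving B* = 404·(1 - 0.346) = 264.
From dH/dt = 0: 0.0043·264 - 0.439 = 0.0268C*, so C* = 0.697/0.0268 = 26.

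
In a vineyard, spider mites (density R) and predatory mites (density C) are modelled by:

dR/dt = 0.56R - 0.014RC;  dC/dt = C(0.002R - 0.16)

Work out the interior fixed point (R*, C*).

Set dC/dt = 0 with C > 0: 0.002R - 0.16 = 0, so R* = 0.16/0.002 = 80.
Set dR/dt = 0 with R > 0: 0.56 - 0.014C = 0, so C* = 0.56/0.014 = 40.

R* ≈ 80, C* ≈ 40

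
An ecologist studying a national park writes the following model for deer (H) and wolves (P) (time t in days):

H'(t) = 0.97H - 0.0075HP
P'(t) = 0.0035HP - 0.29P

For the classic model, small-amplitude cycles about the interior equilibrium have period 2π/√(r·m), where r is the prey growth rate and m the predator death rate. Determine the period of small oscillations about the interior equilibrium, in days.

Here r = 0.97 and m = 0.29, so r·m = 0.281.
ω = √0.281 = 0.53 per day, hence T = 2π/ω ≈ 11.8 days.

T ≈ 11.8 days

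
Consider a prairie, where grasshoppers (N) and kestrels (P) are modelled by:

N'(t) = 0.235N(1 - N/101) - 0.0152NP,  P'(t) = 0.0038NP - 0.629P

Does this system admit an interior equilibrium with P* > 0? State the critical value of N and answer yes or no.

Threshold N = 166; K < 166, so no, the predator goes extinct.

The predator equation gives dP/dt > 0 only when N > 0.629/0.0038 = 166.
Without the predator, N → K = 101. Since 101 < 166, the predator cannot invade.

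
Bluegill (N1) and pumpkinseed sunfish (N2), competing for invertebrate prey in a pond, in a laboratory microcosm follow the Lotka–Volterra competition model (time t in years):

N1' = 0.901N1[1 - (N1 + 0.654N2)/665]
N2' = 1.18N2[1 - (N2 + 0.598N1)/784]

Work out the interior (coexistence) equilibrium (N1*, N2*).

Setting both brackets to zero gives the nullclines N1 + 0.654N2 = 665 and 0.598N1 + N2 = 784.
Substituting N2 = 784 - 0.598N1 into the first: N1(1 - 0.654·0.598) = 665 - 0.654·784.
So N1* = 152/0.609 = 250, and then N2* = 784 - 0.598·250 = 634.

N1* ≈ 250, N2* ≈ 634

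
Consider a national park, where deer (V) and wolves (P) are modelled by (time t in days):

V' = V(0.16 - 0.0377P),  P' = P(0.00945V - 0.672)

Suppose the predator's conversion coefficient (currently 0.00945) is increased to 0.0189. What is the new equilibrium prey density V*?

V* ≈ 35.6

At the interior fixed point, setting dP/dt = 0 with P > 0 fixes V* = (predator death rate)/(VP coefficient) — independent of the other coefficients.
With the change, V* = 0.672/0.0189 = 35.6; it falls from 71.1.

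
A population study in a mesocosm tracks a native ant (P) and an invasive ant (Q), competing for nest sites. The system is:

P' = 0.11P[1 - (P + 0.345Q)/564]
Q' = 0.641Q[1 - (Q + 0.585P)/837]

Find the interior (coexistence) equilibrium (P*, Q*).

P* ≈ 345, Q* ≈ 635

Setting both brackets to zero gives the nullclines P + 0.345Q = 564 and 0.585P + Q = 837.
Substituting Q = 837 - 0.585P into the first: P(1 - 0.345·0.585) = 564 - 0.345·837.
So P* = 275/0.798 = 345, and then Q* = 837 - 0.585·345 = 635.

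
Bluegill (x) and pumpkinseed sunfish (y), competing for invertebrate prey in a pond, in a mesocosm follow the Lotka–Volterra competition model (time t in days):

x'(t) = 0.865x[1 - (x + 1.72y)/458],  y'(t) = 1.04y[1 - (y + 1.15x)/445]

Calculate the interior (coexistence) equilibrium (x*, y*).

Setting both brackets to zero gives the nullclines x + 1.72y = 458 and 1.15x + y = 445.
Substituting y = 445 - 1.15x into the first: x(1 - 1.72·1.15) = 458 - 1.72·445.
So x* = -307/-0.978 = 314, and then y* = 445 - 1.15·314 = 83.5.

x* ≈ 314, y* ≈ 83.5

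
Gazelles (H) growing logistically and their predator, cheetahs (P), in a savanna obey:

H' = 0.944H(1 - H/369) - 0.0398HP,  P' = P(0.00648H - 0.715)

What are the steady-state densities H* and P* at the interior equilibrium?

H* ≈ 110, P* ≈ 16.6

From dP/dt = 0 with P > 0: 0.00648H* = 0.715, so H* = 110.
Substitute into dH/dt = 0: 0.944(1 - 110/369) = 0.0398P*.
The bracket is 0.701, giving P* = 0.662/0.0398 = 16.6.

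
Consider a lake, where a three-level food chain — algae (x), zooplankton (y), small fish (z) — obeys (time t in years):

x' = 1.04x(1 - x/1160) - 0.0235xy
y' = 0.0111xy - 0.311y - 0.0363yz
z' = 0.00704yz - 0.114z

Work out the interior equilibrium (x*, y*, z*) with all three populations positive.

x* ≈ 736, y* ≈ 16.2, z* ≈ 216

From dz/dt = 0: 0.00704y* = 0.114, so y* = 16.2.
From dx/dt = 0: 1.04(1 - x*/1160) = 0.0235·16.2, giving x* = 1160·(1 - 0.366) = 736.
From dy/dt = 0: 0.0111·736 - 0.311 = 0.0363z*, so z* = 7.85/0.0363 = 216.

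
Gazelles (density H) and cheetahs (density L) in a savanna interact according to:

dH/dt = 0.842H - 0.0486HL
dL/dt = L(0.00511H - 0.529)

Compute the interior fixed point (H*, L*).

H* ≈ 104, L* ≈ 17.3

Set dL/dt = 0 with L > 0: 0.00511H - 0.529 = 0, so H* = 0.529/0.00511 = 104.
Set dH/dt = 0 with H > 0: 0.842 - 0.0486L = 0, so L* = 0.842/0.0486 = 17.3.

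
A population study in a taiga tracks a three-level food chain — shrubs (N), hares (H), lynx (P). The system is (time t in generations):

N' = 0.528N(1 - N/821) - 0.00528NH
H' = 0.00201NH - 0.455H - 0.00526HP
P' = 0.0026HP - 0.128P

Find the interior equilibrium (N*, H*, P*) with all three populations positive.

From dP/dt = 0: 0.0026H* = 0.128, so H* = 49.2.
From dN/dt = 0: 0.528(1 - N*/821) = 0.00528·49.2, giving N* = 821·(1 - 0.492) = 417.
From dH/dt = 0: 0.00201·417 - 0.455 = 0.00526P*, so P* = 0.383/0.00526 = 72.8.

N* ≈ 417, H* ≈ 49.2, P* ≈ 72.8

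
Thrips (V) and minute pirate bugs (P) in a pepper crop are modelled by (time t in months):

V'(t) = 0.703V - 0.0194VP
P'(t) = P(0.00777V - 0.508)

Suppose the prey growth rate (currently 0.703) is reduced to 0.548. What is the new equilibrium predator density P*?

At the interior fixed point, setting dV/dt = 0 with V > 0 fixes P* = (prey growth rate)/(VP coefficient) — independent of the other coefficients.
With the change, P* = 0.548/0.0194 = 28.2; it falls from 36.2.

P* ≈ 28.2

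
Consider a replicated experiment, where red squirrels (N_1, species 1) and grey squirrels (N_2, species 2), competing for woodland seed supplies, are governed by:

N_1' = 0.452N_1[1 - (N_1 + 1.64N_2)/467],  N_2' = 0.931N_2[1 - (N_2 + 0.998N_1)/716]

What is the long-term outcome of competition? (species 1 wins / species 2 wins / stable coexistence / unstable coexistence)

Compare the nullcline intercepts: K1/α12 = 467/1.64 = 285 < K2 = 716; K2/α21 = 716/0.998 = 717 > K1 = 467.
Since the inequalities point opposite ways, species 2 can invade but species 1 cannot.

species 2 excludes species 1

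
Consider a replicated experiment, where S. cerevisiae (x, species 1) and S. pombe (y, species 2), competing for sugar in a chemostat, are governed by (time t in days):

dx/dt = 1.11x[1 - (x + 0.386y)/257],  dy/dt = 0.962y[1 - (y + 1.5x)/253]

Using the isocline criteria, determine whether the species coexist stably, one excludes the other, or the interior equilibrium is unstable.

species 1 excludes species 2

Compare the nullcline intercepts: K1/α12 = 257/0.386 = 666 > K2 = 253; K2/α21 = 253/1.5 = 169 < K1 = 257.
Since the inequalities point opposite ways, species 1 can invade but species 2 cannot.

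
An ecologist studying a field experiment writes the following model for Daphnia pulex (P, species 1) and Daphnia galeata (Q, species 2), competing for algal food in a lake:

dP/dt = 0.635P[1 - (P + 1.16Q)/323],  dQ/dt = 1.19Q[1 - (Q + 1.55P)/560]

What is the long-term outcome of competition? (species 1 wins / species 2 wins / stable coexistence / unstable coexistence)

Compare the nullcline intercepts: K1/α12 = 323/1.16 = 278 < K2 = 560; K2/α21 = 560/1.55 = 361 > K1 = 323.
Since the inequalities point opposite ways, species 2 can invade but species 1 cannot.

species 2 excludes species 1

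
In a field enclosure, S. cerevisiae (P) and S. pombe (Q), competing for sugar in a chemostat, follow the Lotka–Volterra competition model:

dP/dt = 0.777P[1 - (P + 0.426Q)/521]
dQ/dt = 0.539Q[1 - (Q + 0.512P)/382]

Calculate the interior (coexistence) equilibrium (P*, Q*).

Setting both brackets to zero gives the nullclines P + 0.426Q = 521 and 0.512P + Q = 382.
Substituting Q = 382 - 0.512P into the first: P(1 - 0.426·0.512) = 521 - 0.426·382.
So P* = 358/0.782 = 458, and then Q* = 382 - 0.512·458 = 147.

P* ≈ 458, Q* ≈ 147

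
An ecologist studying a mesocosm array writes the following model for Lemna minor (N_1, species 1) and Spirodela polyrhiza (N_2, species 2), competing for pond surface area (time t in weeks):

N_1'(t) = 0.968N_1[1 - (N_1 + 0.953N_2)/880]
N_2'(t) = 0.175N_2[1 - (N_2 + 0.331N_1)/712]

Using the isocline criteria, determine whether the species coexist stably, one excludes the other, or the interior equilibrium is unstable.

Compare the nullcline intercepts: K1/α12 = 880/0.953 = 923 > K2 = 712; K2/α21 = 712/0.331 = 2150 > K1 = 880.
Since both inequalities hold, each species can invade when rare, so the interior equilibrium is stable.

stable coexistence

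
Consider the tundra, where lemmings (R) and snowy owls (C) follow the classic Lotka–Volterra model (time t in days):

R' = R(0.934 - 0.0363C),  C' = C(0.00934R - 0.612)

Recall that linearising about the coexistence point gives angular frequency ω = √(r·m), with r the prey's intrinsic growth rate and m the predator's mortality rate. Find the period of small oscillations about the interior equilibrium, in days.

T ≈ 8.31 days

Here r = 0.934 and m = 0.612, so r·m = 0.572.
ω = √0.572 = 0.756 per day, hence T = 2π/ω ≈ 8.31 days.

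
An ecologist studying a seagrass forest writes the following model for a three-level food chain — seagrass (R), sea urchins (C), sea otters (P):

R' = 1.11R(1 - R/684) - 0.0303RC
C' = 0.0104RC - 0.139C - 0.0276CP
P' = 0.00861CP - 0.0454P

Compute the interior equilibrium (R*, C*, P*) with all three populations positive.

R* ≈ 586, C* ≈ 5.27, P* ≈ 216

From dP/dt = 0: 0.00861C* = 0.0454, so C* = 5.27.
From dR/dt = 0: 1.11(1 - R*/684) = 0.0303·5.27, giving R* = 684·(1 - 0.144) = 586.
From dC/dt = 0: 0.0104·586 - 0.139 = 0.0276P*, so P* = 5.95/0.0276 = 216.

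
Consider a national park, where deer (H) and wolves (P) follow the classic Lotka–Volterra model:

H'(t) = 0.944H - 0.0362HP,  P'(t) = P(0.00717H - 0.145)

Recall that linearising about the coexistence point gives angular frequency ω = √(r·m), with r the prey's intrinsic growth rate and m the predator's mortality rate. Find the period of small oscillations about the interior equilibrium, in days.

Here r = 0.944 and m = 0.145, so r·m = 0.137.
ω = √0.137 = 0.37 per day, hence T = 2π/ω ≈ 17 days.

T ≈ 17 days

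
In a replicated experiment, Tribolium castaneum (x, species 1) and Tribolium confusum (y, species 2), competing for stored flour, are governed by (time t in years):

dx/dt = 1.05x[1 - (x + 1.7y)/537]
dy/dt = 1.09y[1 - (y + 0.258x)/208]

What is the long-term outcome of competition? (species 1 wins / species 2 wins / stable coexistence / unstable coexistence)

stable coexistence

Compare the nullcline intercepts: K1/α12 = 537/1.7 = 316 > K2 = 208; K2/α21 = 208/0.258 = 806 > K1 = 537.
Since both inequalities hold, each species can invade when rare, so the interior equilibrium is stable.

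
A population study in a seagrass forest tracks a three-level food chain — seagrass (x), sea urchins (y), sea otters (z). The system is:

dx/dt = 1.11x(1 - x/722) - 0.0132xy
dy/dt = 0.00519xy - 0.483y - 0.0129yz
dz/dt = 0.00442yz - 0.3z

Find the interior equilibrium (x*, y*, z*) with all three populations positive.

From dz/dt = 0: 0.00442y* = 0.3, so y* = 67.9.
From dx/dt = 0: 1.11(1 - x*/722) = 0.0132·67.9, giving x* = 722·(1 - 0.807) = 139.
From dy/dt = 0: 0.00519·139 - 0.483 = 0.0129z*, so z* = 0.24/0.0129 = 18.6.

x* ≈ 139, y* ≈ 67.9, z* ≈ 18.6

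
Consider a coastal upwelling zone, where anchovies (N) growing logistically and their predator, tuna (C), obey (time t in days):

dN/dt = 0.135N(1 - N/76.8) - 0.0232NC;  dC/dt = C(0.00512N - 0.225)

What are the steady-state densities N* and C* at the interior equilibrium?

From dC/dt = 0 with C > 0: 0.00512N* = 0.225, so N* = 43.9.
Substitute into dN/dt = 0: 0.135(1 - 43.9/76.8) = 0.0232C*.
The bracket is 0.428, giving C* = 0.0578/0.0232 = 2.49.

N* ≈ 43.9, C* ≈ 2.49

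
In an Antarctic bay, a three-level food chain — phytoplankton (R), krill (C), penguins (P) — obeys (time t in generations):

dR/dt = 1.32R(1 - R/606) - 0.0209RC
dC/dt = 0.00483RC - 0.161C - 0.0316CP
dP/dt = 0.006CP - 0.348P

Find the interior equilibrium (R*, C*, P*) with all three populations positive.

From dP/dt = 0: 0.006C* = 0.348, so C* = 58.
From dR/dt = 0: 1.32(1 - R*/606) = 0.0209·58, giving R* = 606·(1 - 0.918) = 49.5.
From dC/dt = 0: 0.00483·49.5 - 0.161 = 0.0316P*, so P* = 0.078/0.0316 = 2.47.

R* ≈ 49.5, C* ≈ 58, P* ≈ 2.47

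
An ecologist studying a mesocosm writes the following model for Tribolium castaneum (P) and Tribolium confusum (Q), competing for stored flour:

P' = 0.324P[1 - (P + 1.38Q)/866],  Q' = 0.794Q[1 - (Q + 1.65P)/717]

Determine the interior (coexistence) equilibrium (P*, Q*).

Setting both brackets to zero gives the nullclines P + 1.38Q = 866 and 1.65P + Q = 717.
Substituting Q = 717 - 1.65P into the first: P(1 - 1.38·1.65) = 866 - 1.38·717.
So P* = -123/-1.28 = 96.7, and then Q* = 717 - 1.65·96.7 = 557.

P* ≈ 96.7, Q* ≈ 557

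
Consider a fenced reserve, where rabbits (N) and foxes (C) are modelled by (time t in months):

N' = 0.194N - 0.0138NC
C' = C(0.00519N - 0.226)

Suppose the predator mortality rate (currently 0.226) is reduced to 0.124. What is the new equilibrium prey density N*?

At the interior fixed point, setting dC/dt = 0 with C > 0 fixes N* = (predator death rate)/(NC coefficient) — independent of the other coefficients.
With the change, N* = 0.124/0.00519 = 23.9; it falls from 43.5.

N* ≈ 23.9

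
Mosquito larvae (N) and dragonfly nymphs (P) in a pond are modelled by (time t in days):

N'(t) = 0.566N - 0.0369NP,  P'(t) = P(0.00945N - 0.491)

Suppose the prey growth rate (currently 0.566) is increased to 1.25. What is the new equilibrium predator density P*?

P* ≈ 33.9

At the interior fixed point, setting dN/dt = 0 with N > 0 fixes P* = (prey growth rate)/(NP coefficient) — independent of the other coefficients.
With the change, P* = 1.25/0.0369 = 33.9; it rises from 15.3.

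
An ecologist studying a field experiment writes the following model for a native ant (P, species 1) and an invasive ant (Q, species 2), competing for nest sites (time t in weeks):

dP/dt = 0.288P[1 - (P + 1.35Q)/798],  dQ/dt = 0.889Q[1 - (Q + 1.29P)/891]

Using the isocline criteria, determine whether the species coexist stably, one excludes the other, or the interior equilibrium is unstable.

unstable coexistence (outcome depends on initial conditions)

Compare the nullcline intercepts: K1/α12 = 798/1.35 = 591 < K2 = 891; K2/α21 = 891/1.29 = 691 < K1 = 798.
Since both are reversed, neither can invade when rare; the interior point is a saddle.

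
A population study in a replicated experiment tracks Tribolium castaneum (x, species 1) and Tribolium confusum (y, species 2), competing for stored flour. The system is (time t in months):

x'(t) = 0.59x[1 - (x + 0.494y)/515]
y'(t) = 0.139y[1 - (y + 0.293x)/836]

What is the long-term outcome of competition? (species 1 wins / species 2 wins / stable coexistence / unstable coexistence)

stable coexistence

Compare the nullcline intercepts: K1/α12 = 515/0.494 = 1040 > K2 = 836; K2/α21 = 836/0.293 = 2850 > K1 = 515.
Since both inequalities hold, each species can invade when rare, so the interior equilibrium is stable.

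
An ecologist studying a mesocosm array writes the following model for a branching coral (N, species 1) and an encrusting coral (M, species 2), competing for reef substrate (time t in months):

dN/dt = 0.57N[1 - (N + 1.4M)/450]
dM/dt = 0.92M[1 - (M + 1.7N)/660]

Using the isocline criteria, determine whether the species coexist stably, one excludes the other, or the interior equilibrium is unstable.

unstable coexistence (outcome depends on initial conditions)

Compare the nullcline intercepts: K1/α12 = 450/1.4 = 321 < K2 = 660; K2/α21 = 660/1.7 = 388 < K1 = 450.
Since both are reversed, neither can invade when rare; the interior point is a saddle.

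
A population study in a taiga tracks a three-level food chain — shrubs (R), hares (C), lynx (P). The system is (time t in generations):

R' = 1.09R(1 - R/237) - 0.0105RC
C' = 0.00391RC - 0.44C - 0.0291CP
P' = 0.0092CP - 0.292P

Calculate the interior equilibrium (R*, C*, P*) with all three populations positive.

From dP/dt = 0: 0.0092C* = 0.292, so C* = 31.7.
From dR/dt = 0: 1.09(1 - R*/237) = 0.0105·31.7, giving R* = 237·(1 - 0.306) = 165.
From dC/dt = 0: 0.00391·165 - 0.44 = 0.0291P*, so P* = 0.203/0.0291 = 6.99.

R* ≈ 165, C* ≈ 31.7, P* ≈ 6.99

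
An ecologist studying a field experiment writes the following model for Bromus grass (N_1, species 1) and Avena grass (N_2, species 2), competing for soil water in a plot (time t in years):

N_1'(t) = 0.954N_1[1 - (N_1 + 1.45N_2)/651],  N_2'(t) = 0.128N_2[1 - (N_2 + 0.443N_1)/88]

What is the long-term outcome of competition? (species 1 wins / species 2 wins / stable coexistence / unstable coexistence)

species 1 excludes species 2

Compare the nullcline intercepts: K1/α12 = 651/1.45 = 449 > K2 = 88; K2/α21 = 88/0.443 = 199 < K1 = 651.
Since the inequalities point opposite ways, species 1 can invade but species 2 cannot.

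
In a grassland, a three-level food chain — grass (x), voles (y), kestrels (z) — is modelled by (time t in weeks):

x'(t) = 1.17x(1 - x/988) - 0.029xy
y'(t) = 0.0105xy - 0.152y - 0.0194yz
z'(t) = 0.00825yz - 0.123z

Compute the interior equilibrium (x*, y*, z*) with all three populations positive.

From dz/dt = 0: 0.00825y* = 0.123, so y* = 14.9.
From dx/dt = 0: 1.17(1 - x*/988) = 0.029·14.9, giving x* = 988·(1 - 0.37) = 623.
From dy/dt = 0: 0.0105·623 - 0.152 = 0.0194z*, so z* = 6.39/0.0194 = 329.

x* ≈ 623, y* ≈ 14.9, z* ≈ 329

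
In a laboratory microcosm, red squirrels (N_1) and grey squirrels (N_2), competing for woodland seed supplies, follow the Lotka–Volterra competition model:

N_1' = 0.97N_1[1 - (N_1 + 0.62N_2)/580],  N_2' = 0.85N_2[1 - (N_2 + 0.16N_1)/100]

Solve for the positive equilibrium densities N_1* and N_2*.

Setting both brackets to zero gives the nullclines N_1 + 0.62N_2 = 580 and 0.16N_1 + N_2 = 100.
Substituting N_2 = 100 - 0.16N_1 into the first: N_1(1 - 0.62·0.16) = 580 - 0.62·100.
So N_1* = 518/0.901 = 575, and then N_2* = 100 - 0.16·575 = 7.99.

N_1* ≈ 575, N_2* ≈ 7.99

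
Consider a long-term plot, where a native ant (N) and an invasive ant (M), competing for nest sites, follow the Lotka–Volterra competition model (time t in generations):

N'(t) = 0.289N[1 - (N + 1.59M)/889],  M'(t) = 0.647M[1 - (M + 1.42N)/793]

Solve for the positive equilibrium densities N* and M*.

N* ≈ 296, M* ≈ 373

Setting both brackets to zero gives the nullclines N + 1.59M = 889 and 1.42N + M = 793.
Substituting M = 793 - 1.42N into the first: N(1 - 1.59·1.42) = 889 - 1.59·793.
So N* = -372/-1.26 = 296, and then M* = 793 - 1.42·296 = 373.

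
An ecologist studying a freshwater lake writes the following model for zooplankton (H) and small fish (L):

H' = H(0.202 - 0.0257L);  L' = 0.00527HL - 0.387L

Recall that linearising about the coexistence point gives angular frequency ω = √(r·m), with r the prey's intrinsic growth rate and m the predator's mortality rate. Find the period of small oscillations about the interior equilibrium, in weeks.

Here r = 0.202 and m = 0.387, so r·m = 0.0782.
ω = √0.0782 = 0.28 per week, hence T = 2π/ω ≈ 22.5 weeks.

T ≈ 22.5 weeks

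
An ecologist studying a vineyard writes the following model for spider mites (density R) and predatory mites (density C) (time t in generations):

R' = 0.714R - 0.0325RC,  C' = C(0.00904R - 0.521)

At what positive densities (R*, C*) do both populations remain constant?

Set dC/dt = 0 with C > 0: 0.00904R - 0.521 = 0, so R* = 0.521/0.00904 = 57.6.
Set dR/dt = 0 with R > 0: 0.714 - 0.0325C = 0, so C* = 0.714/0.0325 = 22.

R* ≈ 57.6, C* ≈ 22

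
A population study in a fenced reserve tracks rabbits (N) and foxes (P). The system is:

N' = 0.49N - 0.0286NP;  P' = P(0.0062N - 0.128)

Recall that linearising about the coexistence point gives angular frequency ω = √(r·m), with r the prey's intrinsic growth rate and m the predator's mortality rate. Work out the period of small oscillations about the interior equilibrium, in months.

Here r = 0.49 and m = 0.128, so r·m = 0.0627.
ω = √0.0627 = 0.25 per month, hence T = 2π/ω ≈ 25.1 months.

T ≈ 25.1 months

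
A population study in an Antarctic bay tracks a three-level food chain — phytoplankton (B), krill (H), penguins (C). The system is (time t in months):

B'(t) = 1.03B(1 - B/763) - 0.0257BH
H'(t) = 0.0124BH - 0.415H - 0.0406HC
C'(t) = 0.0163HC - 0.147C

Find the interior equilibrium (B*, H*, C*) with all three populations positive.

From dC/dt = 0: 0.0163H* = 0.147, so H* = 9.02.
From dB/dt = 0: 1.03(1 - B*/763) = 0.0257·9.02, giving B* = 763·(1 - 0.225) = 591.
From dH/dt = 0: 0.0124·591 - 0.415 = 0.0406C*, so C* = 6.92/0.0406 = 170.

B* ≈ 591, H* ≈ 9.02, C* ≈ 170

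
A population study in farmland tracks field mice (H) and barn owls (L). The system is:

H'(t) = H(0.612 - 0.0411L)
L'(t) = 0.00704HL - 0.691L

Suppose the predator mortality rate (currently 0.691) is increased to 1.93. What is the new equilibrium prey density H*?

H* ≈ 274

At the interior fixed point, setting dL/dt = 0 with L > 0 fixes H* = (predator death rate)/(HL coefficient) — independent of the other coefficients.
With the change, H* = 1.93/0.00704 = 274; it rises from 98.2.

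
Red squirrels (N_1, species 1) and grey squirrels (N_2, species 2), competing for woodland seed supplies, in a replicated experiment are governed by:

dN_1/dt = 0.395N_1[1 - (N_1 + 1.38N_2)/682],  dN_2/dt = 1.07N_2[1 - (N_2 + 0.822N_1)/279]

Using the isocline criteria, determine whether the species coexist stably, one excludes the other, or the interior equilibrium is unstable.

Compare the nullcline intercepts: K1/α12 = 682/1.38 = 494 > K2 = 279; K2/α21 = 279/0.822 = 339 < K1 = 682.
Since the inequalities point opposite ways, species 1 can invade but species 2 cannot.

species 1 excludes species 2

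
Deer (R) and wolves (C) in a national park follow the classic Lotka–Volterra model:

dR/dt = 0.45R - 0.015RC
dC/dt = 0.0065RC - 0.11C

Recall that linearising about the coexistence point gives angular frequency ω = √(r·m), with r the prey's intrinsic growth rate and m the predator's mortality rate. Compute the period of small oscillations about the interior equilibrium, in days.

Here r = 0.45 and m = 0.11, so r·m = 0.0495.
ω = √0.0495 = 0.222 per day, hence T = 2π/ω ≈ 28.2 days.

T ≈ 28.2 days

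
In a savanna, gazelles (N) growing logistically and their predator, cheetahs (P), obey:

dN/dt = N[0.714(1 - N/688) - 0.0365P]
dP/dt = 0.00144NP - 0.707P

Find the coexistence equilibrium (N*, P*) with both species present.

From dP/dt = 0 with P > 0: 0.00144N* = 0.707, so N* = 491.
Substitute into dN/dt = 0: 0.714(1 - 491/688) = 0.0365P*.
The bracket is 0.286, giving P* = 0.204/0.0365 = 5.6.

N* ≈ 491, P* ≈ 5.6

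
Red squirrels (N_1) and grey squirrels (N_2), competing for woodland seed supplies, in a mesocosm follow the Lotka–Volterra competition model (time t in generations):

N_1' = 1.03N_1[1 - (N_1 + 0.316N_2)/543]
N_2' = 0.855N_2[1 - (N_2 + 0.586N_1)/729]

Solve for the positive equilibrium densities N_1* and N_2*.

N_1* ≈ 384, N_2* ≈ 504

Setting both brackets to zero gives the nullclines N_1 + 0.316N_2 = 543 and 0.586N_1 + N_2 = 729.
Substituting N_2 = 729 - 0.586N_1 into the first: N_1(1 - 0.316·0.586) = 543 - 0.316·729.
So N_1* = 313/0.815 = 384, and then N_2* = 729 - 0.586·384 = 504.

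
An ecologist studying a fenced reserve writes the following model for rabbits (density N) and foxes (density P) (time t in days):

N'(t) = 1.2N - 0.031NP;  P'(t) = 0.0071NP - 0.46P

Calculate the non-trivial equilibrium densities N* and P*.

N* ≈ 64.8, P* ≈ 38.7

Set dP/dt = 0 with P > 0: 0.0071N - 0.46 = 0, so N* = 0.46/0.0071 = 64.8.
Set dN/dt = 0 with N > 0: 1.2 - 0.031P = 0, so P* = 1.2/0.031 = 38.7.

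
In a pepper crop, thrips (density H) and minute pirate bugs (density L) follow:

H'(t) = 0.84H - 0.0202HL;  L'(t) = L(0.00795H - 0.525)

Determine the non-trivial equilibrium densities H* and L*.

H* ≈ 66, L* ≈ 41.6

Set dL/dt = 0 with L > 0: 0.00795H - 0.525 = 0, so H* = 0.525/0.00795 = 66.
Set dH/dt = 0 with H > 0: 0.84 - 0.0202L = 0, so L* = 0.84/0.0202 = 41.6.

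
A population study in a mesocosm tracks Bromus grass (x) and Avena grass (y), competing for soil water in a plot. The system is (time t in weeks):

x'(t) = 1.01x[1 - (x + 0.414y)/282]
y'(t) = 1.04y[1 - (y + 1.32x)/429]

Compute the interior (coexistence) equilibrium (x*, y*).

Setting both brackets to zero gives the nullclines x + 0.414y = 282 and 1.32x + y = 429.
Substituting y = 429 - 1.32x into the first: x(1 - 0.414·1.32) = 282 - 0.414·429.
So x* = 104/0.454 = 230, and then y* = 429 - 1.32·230 = 125.

x* ≈ 230, y* ≈ 125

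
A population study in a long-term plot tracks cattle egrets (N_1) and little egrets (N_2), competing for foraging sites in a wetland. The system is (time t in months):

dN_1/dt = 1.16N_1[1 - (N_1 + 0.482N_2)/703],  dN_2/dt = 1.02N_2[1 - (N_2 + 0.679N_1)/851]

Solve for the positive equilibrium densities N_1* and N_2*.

Setting both brackets to zero gives the nullclines N_1 + 0.482N_2 = 703 and 0.679N_1 + N_2 = 851.
Substituting N_2 = 851 - 0.679N_1 into the first: N_1(1 - 0.482·0.679) = 703 - 0.482·851.
So N_1* = 293/0.673 = 435, and then N_2* = 851 - 0.679·435 = 555.

N_1* ≈ 435, N_2* ≈ 555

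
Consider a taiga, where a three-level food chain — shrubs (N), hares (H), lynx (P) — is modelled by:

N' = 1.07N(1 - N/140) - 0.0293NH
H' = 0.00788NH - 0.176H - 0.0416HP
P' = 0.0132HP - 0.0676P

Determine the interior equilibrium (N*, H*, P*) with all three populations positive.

N* ≈ 120, H* ≈ 5.12, P* ≈ 18.6

From dP/dt = 0: 0.0132H* = 0.0676, so H* = 5.12.
From dN/dt = 0: 1.07(1 - N*/140) = 0.0293·5.12, giving N* = 140·(1 - 0.14) = 120.
From dH/dt = 0: 0.00788·120 - 0.176 = 0.0416P*, so P* = 0.772/0.0416 = 18.6.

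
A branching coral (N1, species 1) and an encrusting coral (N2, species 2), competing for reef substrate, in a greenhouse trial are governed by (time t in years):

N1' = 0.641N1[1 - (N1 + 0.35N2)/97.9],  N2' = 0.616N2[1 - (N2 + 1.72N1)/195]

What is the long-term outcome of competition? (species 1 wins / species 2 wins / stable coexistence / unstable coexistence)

stable coexistence

Compare the nullcline intercepts: K1/α12 = 97.9/0.35 = 280 > K2 = 195; K2/α21 = 195/1.72 = 113 > K1 = 97.9.
Since both inequalities hold, each species can invade when rare, so the interior equilibrium is stable.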